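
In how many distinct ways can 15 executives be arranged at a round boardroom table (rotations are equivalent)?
Circular: fix one position, arrange the rest. (15-1)! = 87178291200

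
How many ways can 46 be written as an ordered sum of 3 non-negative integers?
C(46+3-1, 3-1) = C(48, 2) = 1128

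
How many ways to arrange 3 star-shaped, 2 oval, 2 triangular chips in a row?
7! / (3! × 2! × 2!) = 210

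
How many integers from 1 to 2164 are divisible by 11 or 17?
⌊2164/11⌋ + ⌊2164/17⌋ - ⌊2164/187⌋ = 196 + 127 - 11 = 312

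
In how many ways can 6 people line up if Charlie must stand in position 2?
Fix one position: (6-1)! = 120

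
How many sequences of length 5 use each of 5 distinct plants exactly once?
5! = 120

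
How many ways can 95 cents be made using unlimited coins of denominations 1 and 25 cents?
Coefficient of x^95 in 1/(1-x^1) · 1/(1-x^25). Use j coins of 25 for j = 0..⌊95/25⌋ = 3, the rest in 1s: 3 + 1 = 4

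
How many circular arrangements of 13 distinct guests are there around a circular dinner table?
Circular: fix one position, arrange the rest. (13-1)! = 479001600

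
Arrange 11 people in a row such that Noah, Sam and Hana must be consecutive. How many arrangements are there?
Treat the 3 as one block: (11-3+1)! × 3! = 362880 × 6 = 2177280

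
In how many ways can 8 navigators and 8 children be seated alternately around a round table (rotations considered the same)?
Fix one of the navigators: (8-1)! ways for the remaining navigators, × 8! ways for the children = 5040 × 40320 = 203212800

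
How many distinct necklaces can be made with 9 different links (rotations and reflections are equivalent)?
(9-1)!/2 = 40320/2 = 20160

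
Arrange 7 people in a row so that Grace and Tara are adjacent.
Treat as block: (7-1)! × 2! = 720 × 2 = 1440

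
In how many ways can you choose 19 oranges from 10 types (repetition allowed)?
C(19+10-1, 10-1) = C(28, 9) = 6906900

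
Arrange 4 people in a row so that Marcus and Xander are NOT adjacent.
Total - adjacent = 4! - (4-1)!×2 = 24 - 12 = 12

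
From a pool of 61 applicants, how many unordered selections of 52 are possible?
C(61,52) = 61!/(52!×9!) = 17341763505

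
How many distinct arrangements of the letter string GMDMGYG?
7! / (1! × 2! × 1! × 3!) = 420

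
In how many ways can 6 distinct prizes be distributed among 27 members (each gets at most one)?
P(27,6) = 27!/(27-6)! = 213127200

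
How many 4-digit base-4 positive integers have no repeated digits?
First digit: 3 choices (nonzero). Then descending: 3 × 3 × 2 × 1 = 18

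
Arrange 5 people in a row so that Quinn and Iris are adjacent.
Treat as block: (5-1)! × 2! = 24 × 2 = 48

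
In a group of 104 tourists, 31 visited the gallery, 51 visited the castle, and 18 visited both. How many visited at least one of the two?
|A∪B| = |A| + |B| - |A∩B| = 31 + 51 - 18 = 64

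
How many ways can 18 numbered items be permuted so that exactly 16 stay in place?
Choose the 16 fixed points C(18,16) = 153, derange the rest: !2 = Σ_{j=0}^{2} (-1)^j·2!/j! = 2 - 2 + 1 = 1. Product = 153 × 1 = 153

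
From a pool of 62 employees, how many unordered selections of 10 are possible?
C(62,10) = 62!/(10!×52!) = 107518933731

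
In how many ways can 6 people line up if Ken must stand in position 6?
Fix one position: (6-1)! = 120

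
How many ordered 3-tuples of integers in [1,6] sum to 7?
Coefficient of x^7 in (x + x² + ... + x^6)^3. By inclusion-exclusion on dice exceeding 6: Σ_j (-1)^j C(3,j)·C(7-1-6j, 2) = C(3,0)·C(6,2) = 1·15 = 15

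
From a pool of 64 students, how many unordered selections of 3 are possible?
C(64,3) = 64!/(3!×61!) = 41664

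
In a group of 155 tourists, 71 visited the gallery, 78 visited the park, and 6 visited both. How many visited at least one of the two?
|A∪B| = |A| + |B| - |A∩B| = 71 + 78 - 6 = 143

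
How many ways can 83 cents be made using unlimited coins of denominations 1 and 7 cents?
Coefficient of x^83 in 1/(1-x^1) · 1/(1-x^7). Use j coins of 7 for j = 0..⌊83/7⌋ = 11, the rest in 1s: 11 + 1 = 12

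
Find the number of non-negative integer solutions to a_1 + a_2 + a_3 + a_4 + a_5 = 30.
C(30+5-1, 5-1) = C(34, 4) = 46376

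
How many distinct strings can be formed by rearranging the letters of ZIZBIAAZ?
8! / (2! × 2! × 1! × 3!) = 1680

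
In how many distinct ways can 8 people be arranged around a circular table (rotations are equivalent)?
Circular: fix one position, arrange the rest. (8-1)! = 5040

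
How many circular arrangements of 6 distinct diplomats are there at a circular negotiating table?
Circular: fix one position, arrange the rest. (6-1)! = 120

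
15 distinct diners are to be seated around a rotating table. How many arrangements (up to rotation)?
Circular: fix one position, arrange the rest. (15-1)! = 87178291200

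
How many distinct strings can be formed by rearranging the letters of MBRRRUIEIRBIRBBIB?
17! / (1! × 1! × 4! × 1! × 5! × 5!) = 1029188160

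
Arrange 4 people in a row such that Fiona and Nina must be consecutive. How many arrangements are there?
Treat the 2 as one block: (4-2+1)! × 2! = 6 × 2 = 12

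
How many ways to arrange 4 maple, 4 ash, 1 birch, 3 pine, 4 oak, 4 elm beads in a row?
20! / (4! × 4! × 1! × 3! × 4! × 4!) = 1222160940000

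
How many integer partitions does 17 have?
Pentagonal recurrence p(n) = p(n-1) + p(n-2) - p(n-5) - p(n-7) + p(n-12) + p(n-15) - ... gives p(0..16) = 1, 1, 2, 3, 5, 7, 11, 15, 22, 30, 42, 56, 77, 101, 135, 176, 231. p(17) = p(16) + p(15) - p(12) - p(10) + p(5) + p(2) = 231 + 176 - 77 - 42 + 7 + 2 = 297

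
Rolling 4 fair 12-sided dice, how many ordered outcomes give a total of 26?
Coefficient of x^26 in (x + x² + ... + x^12)^4. By inclusion-exclusion on dice exceeding 12: Σ_j (-1)^j C(4,j)·C(26-1-12j, 3) = C(4,0)·C(25,3) - C(4,1)·C(13,3) = 1·2300 - 4·286 = 1156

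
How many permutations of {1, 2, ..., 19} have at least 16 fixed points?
Exactly j fixed points: C(19,j)·!(19-j); sum over j ≥ 16 (derangement numbers via !m = (m-1)·(!(m-1) + !(m-2)): !0..!3 = 1, 0, 1, 2). Σ_{j=16}^{19} C(19,j)·!(19-j) = C(19,16)·!3 + C(19,17)·!2 + C(19,18)·!1 + C(19,19)·!0 = 969·2 + 171·1 + 19·0 + 1·1 = 2110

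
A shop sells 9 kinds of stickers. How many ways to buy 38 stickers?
C(38+9-1, 9-1) = C(46, 8) = 260932815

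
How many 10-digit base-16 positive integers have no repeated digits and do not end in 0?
Last digit: 15 nonzero choices. First digit: 14 (nonzero, ≠last). Middle 8: P(14,8) = 121080960. Total = 25427001600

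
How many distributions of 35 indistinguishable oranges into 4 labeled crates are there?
C(35+4-1, 4-1) = C(38, 3) = 8436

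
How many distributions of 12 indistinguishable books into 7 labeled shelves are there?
C(12+7-1, 7-1) = C(18, 6) = 18564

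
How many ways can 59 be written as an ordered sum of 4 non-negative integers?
C(59+4-1, 4-1) = C(62, 3) = 37820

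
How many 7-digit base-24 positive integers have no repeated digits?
First digit: 23 choices (nonzero). Then descending: 23 × 23 × 22 × 21 × 20 × 19 × 18 = 1671682320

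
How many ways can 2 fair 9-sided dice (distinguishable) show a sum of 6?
Coefficient of x^6 in (x + x² + ... + x^9)^2. By inclusion-exclusion on dice exceeding 9: Σ_j (-1)^j C(2,j)·C(6-1-9j, 1) = C(2,0)·C(5,1) = 1·5 = 5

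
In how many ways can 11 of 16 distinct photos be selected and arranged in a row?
P(16,11) = 16!/(16-11)! = 174356582400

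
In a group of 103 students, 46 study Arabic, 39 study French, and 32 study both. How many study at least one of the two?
|A∪B| = |A| + |B| - |A∩B| = 46 + 39 - 32 = 53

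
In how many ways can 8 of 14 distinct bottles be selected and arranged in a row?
P(14,8) = 14!/(14-8)! = 121080960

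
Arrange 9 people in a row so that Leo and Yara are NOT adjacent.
Total - adjacent = 9! - (9-1)!×2 = 362880 - 80640 = 282240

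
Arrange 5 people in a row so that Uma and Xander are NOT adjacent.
Total - adjacent = 5! - (5-1)!×2 = 120 - 48 = 72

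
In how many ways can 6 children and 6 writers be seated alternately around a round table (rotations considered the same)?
Fix one of the children: (6-1)! ways for the remaining children, × 6! ways for the writers = 120 × 720 = 86400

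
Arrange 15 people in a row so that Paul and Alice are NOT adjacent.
Total - adjacent = 15! - (15-1)!×2 = 1307674368000 - 174356582400 = 1133317785600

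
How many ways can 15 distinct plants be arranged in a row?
15! = 1307674368000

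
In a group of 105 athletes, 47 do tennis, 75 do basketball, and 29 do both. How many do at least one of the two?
|A∪B| = |A| + |B| - |A∩B| = 47 + 75 - 29 = 93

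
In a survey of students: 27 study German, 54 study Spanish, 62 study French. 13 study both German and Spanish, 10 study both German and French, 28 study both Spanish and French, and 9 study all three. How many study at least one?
|A∪B∪C| = 27+54+62-13-10-28+9 = 101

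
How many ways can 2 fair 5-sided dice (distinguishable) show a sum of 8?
Coefficient of x^8 in (x + x² + ... + x^5)^2. By inclusion-exclusion on dice exceeding 5: Σ_j (-1)^j C(2,j)·C(8-1-5j, 1) = C(2,0)·C(7,1) - C(2,1)·C(2,1) = 1·7 - 2·2 = 3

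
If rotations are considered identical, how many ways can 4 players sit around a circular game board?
Circular: fix one position, arrange the rest. (4-1)! = 6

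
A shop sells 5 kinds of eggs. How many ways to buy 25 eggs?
C(25+5-1, 5-1) = C(29, 4) = 23751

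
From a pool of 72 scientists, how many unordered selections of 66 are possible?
C(72,66) = 72!/(66!×6!) = 156238908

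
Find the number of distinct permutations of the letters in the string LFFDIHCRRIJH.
12! / (2! × 1! × 2! × 1! × 1! × 2! × 2! × 1!) = 29937600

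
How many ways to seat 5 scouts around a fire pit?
Circular: fix one position, arrange the rest. (5-1)! = 24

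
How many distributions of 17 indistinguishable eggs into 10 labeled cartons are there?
C(17+10-1, 10-1) = C(26, 9) = 3124550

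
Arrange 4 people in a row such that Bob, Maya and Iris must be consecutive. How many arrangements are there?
Treat the 3 as one block: (4-3+1)! × 3! = 2 × 6 = 12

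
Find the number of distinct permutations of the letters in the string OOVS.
4! / (2! × 1! × 1!) = 12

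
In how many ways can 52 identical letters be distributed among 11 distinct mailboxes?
C(52+11-1, 11-1) = C(62, 10) = 107518933731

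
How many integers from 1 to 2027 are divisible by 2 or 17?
⌊2027/2⌋ + ⌊2027/17⌋ - ⌊2027/34⌋ = 1013 + 119 - 59 = 1073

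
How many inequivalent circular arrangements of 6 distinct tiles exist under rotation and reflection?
(6-1)!/2 = 120/2 = 60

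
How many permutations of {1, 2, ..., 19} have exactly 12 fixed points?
Choose the 12 fixed points C(19,12) = 50388, derange the rest: !7 = Σ_{j=0}^{7} (-1)^j·7!/j! = 5040 - 5040 + 2520 - 840 + 210 - 42 + 7 - 1 = 1854. Product = 50388 × 1854 = 93419352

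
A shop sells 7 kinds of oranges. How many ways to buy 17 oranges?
C(17+7-1, 7-1) = C(23, 6) = 100947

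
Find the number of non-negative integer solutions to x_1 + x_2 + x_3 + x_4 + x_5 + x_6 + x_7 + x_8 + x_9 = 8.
C(8+9-1, 9-1) = C(16, 8) = 12870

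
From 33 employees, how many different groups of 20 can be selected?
C(33,20) = 33!/(20!×13!) = 573166440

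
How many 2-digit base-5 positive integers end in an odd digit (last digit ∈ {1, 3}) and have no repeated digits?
Last∈{1,3}. Last=0: 0. Last nonzero: 2×3×P(3,0) = 6. Total = 6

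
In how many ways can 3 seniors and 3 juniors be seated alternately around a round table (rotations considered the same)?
Fix one of the seniors: (3-1)! ways for the remaining seniors, × 3! ways for the juniors = 2 × 6 = 12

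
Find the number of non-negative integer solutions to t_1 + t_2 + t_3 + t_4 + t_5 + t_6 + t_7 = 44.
C(44+7-1, 7-1) = C(50, 6) = 15890700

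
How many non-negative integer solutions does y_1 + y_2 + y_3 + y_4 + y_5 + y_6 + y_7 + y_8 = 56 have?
C(56+8-1, 8-1) = C(63, 7) = 553270671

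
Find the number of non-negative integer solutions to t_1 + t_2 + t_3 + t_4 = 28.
C(28+4-1, 4-1) = C(31, 3) = 4495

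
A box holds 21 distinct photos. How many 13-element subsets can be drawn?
C(21,13) = 21!/(13!×8!) = 203490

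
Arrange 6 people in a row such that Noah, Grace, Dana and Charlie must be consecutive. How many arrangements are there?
Treat the 4 as one block: (6-4+1)! × 4! = 6 × 24 = 144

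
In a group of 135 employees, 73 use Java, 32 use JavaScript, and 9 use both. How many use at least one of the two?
|A∪B| = |A| + |B| - |A∩B| = 73 + 32 - 9 = 96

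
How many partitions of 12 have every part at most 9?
Let r_j(i) = number of partitions of i into parts ≤ j, for i = 0..12. r_1(i) = 1 for all i; r_j(i) = r_{j-1}(i) + r_j(i-j). Rows j = 2..9: ≤2: 1 1 2 2 3 3 4 4 5 5 6 6 7; ≤3: 1 1 2 3 4 5 7 8 10 12 14 16 19; ≤4: 1 1 2 3 5 6 9 11 15 18 23 27 34; ≤5: 1 1 2 3 5 7 10 13 18 23 30 37 47; ≤6: 1 1 2 3 5 7 11 14 20 26 35 44 58; ≤7: 1 1 2 3 5 7 11 15 21 28 38 49 65; ≤8: 1 1 2 3 5 7 11 15 22 29 40 52 70; ≤9: 1 1 2 3 5 7 11 15 22 30 41 54 73. r_9(12) = 73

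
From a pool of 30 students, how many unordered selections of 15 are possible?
C(30,15) = 30!/(15!×15!) = 155117520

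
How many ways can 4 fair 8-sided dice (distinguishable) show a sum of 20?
Coefficient of x^20 in (x + x² + ... + x^8)^4. By inclusion-exclusion on dice exceeding 8: Σ_j (-1)^j C(4,j)·C(20-1-8j, 3) = C(4,0)·C(19,3) - C(4,1)·C(11,3) + C(4,2)·C(3,3) = 1·969 - 4·165 + 6·1 = 315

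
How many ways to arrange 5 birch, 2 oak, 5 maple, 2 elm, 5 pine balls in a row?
19! / (5! × 2! × 5! × 2! × 5!) = 17599117536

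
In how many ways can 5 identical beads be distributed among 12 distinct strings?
C(5+12-1, 12-1) = C(16, 11) = 4368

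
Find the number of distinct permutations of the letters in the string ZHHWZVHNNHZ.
11! / (4! × 2! × 3! × 1! × 1!) = 138600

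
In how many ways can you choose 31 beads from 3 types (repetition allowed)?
C(31+3-1, 3-1) = C(33, 2) = 528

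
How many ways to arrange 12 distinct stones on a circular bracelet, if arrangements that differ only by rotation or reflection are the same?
(12-1)!/2 = 39916800/2 = 19958400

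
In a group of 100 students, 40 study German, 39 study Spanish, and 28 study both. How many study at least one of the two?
|A∪B| = |A| + |B| - |A∩B| = 40 + 39 - 28 = 51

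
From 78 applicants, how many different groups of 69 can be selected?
C(78,69) = 78!/(69!×9!) = 182364632450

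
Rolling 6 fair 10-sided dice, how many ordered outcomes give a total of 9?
Coefficient of x^9 in (x + x² + ... + x^10)^6. By inclusion-exclusion on dice exceeding 10: Σ_j (-1)^j C(6,j)·C(9-1-10j, 5) = C(6,0)·C(8,5) = 1·56 = 56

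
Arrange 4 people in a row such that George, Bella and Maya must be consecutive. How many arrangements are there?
Treat the 3 as one block: (4-3+1)! × 3! = 2 × 6 = 12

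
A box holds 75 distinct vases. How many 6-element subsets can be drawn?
C(75,6) = 75!/(6!×69!) = 201359550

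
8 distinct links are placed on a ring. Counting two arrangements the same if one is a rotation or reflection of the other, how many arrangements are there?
(8-1)!/2 = 5040/2 = 2520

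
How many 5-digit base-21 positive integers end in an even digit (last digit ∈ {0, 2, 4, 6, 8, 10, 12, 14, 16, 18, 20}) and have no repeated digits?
Last∈{0,2,4,6,8,10,12,14,16,18,20}. Last=0: 116280. Last nonzero: 10×19×P(19,3) = 1104660. Total = 1220940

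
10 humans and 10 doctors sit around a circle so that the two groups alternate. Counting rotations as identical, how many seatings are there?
Fix one of the humans: (10-1)! ways for the remaining humans, × 10! ways for the doctors = 362880 × 3628800 = 1316818944000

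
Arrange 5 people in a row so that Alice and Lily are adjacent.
Treat as block: (5-1)! × 2! = 24 × 2 = 48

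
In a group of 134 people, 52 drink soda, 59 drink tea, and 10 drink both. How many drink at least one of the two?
|A∪B| = |A| + |B| - |A∩B| = 52 + 59 - 10 = 101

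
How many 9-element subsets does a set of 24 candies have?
C(24,9) = 24!/(9!×15!) = 1307504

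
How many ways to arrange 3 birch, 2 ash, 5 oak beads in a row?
10! / (3! × 2! × 5!) = 2520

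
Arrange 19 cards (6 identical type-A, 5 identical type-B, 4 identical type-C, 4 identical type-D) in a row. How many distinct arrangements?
19! / (6! × 5! × 4! × 4!) = 2444321880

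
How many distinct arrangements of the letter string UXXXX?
5! / (1! × 4!) = 5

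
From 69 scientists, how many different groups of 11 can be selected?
C(69,11) = 69!/(11!×58!) = 1823810410032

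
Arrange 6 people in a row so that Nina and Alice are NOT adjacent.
Total - adjacent = 6! - (6-1)!×2 = 720 - 240 = 480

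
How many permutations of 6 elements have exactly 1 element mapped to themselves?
Choose the 1 fixed point C(6,1) = 6, derange the rest: !5 = Σ_{j=0}^{5} (-1)^j·5!/j! = 120 - 120 + 60 - 20 + 5 - 1 = 44. Product = 6 × 44 = 264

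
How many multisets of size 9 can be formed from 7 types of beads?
C(9+7-1, 7-1) = C(15, 6) = 5005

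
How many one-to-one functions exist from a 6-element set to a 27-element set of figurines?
P(27,6) = 27!/(27-6)! = 213127200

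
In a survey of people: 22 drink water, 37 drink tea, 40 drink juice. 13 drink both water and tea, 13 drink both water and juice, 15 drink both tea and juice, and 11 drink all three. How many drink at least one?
|A∪B∪C| = 22+37+40-13-13-15+11 = 69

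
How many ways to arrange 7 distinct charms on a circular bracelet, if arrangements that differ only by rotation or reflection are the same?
(7-1)!/2 = 720/2 = 360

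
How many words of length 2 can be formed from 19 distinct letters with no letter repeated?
P(19,2) = 19!/(19-2)! = 342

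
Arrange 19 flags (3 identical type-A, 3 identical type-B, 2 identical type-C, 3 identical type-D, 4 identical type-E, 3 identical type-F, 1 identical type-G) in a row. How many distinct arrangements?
19! / (3! × 3! × 2! × 3! × 4! × 3! × 1!) = 1955457504000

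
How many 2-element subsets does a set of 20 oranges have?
C(20,2) = 20!/(2!×18!) = 190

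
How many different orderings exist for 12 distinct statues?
12! = 479001600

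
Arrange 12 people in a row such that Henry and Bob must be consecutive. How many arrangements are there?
Treat the 2 as one block: (12-2+1)! × 2! = 39916800 × 2 = 79833600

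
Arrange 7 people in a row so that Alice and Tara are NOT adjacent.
Total - adjacent = 7! - (7-1)!×2 = 5040 - 1440 = 3600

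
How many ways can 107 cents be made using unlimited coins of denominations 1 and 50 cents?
Coefficient of x^107 in 1/(1-x^1) · 1/(1-x^50). Use j coins of 50 for j = 0..⌊107/50⌋ = 2, the rest in 1s: 2 + 1 = 3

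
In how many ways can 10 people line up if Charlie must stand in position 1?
Fix one position: (10-1)! = 362880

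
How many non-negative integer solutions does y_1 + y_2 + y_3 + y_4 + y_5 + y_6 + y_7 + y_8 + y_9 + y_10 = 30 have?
C(30+10-1, 10-1) = C(39, 9) = 211915132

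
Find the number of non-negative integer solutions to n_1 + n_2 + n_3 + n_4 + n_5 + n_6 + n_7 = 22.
C(22+7-1, 7-1) = C(28, 6) = 376740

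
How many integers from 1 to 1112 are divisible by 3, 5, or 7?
⌊1112/3⌋+⌊1112/5⌋+⌊1112/7⌋ - ⌊1112/15⌋-⌊1112/21⌋-⌊1112/35⌋ + ⌊1112/105⌋ = 370+222+158 - 74-52-31 + 10 = 603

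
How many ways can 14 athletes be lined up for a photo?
14! = 87178291200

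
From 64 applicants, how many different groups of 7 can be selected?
C(64,7) = 64!/(7!×57!) = 621216192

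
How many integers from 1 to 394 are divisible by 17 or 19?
⌊394/17⌋ + ⌊394/19⌋ - ⌊394/323⌋ = 23 + 20 - 1 = 42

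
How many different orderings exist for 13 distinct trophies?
13! = 6227020800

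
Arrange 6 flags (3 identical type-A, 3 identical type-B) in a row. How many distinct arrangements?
6! / (3! × 3!) = 20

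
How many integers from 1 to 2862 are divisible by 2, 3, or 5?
⌊2862/2⌋+⌊2862/3⌋+⌊2862/5⌋ - ⌊2862/6⌋-⌊2862/10⌋-⌊2862/15⌋ + ⌊2862/30⌋ = 1431+954+572 - 477-286-190 + 95 = 2099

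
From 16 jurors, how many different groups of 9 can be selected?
C(16,9) = 16!/(9!×7!) = 11440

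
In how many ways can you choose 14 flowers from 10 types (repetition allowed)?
C(14+10-1, 10-1) = C(23, 9) = 817190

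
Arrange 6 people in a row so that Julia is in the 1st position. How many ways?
Fix one position: (6-1)! = 120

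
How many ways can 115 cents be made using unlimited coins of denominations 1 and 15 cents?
Coefficient of x^115 in 1/(1-x^1) · 1/(1-x^15). Use j coins of 15 for j = 0..⌊115/15⌋ = 7, the rest in 1s: 7 + 1 = 8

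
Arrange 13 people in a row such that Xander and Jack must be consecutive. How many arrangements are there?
Treat the 2 as one block: (13-2+1)! × 2! = 479001600 × 2 = 958003200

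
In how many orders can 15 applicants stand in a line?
15! = 1307674368000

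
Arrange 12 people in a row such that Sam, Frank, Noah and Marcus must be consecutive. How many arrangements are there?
Treat the 4 as one block: (12-4+1)! × 4! = 362880 × 24 = 8709120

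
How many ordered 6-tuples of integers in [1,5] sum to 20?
Coefficient of x^20 in (x + x² + ... + x^5)^6. By inclusion-exclusion on dice exceeding 5: Σ_j (-1)^j C(6,j)·C(20-1-5j, 5) = C(6,0)·C(19,5) - C(6,1)·C(14,5) + C(6,2)·C(9,5) = 1·11628 - 6·2002 + 15·126 = 1506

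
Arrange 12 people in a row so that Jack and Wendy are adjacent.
Treat as block: (12-1)! × 2! = 39916800 × 2 = 79833600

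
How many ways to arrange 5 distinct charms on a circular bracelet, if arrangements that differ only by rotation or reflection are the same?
(5-1)!/2 = 24/2 = 12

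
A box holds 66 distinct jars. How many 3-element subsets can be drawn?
C(66,3) = 66!/(3!×63!) = 45760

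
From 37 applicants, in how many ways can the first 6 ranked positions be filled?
P(37,6) = 37!/(37-6)! = 1673844480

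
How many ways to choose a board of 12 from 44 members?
C(44,12) = 44!/(12!×32!) = 21090682613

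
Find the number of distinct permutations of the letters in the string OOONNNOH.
8! / (3! × 1! × 4!) = 280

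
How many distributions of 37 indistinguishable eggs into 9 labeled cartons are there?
C(37+9-1, 9-1) = C(45, 8) = 215553195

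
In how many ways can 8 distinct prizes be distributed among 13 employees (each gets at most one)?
P(13,8) = 13!/(13-8)! = 51891840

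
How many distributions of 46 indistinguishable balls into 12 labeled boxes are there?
C(46+12-1, 12-1) = C(57, 11) = 184509266760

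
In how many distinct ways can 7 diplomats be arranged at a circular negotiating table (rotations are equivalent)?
Circular: fix one position, arrange the rest. (7-1)! = 720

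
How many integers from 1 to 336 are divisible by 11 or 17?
⌊336/11⌋ + ⌊336/17⌋ - ⌊336/187⌋ = 30 + 19 - 1 = 48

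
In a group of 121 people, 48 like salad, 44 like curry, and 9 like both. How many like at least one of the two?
|A∪B| = |A| + |B| - |A∩B| = 48 + 44 - 9 = 83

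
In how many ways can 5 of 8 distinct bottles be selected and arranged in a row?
P(8,5) = 8!/(8-5)! = 6720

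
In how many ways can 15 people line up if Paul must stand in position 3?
Fix one position: (15-1)! = 87178291200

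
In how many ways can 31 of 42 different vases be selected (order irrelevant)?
C(42,31) = 42!/(31!×11!) = 4280561376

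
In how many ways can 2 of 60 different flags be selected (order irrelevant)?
C(60,2) = 60!/(2!×58!) = 1770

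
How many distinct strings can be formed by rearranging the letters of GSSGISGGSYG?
11! / (5! × 1! × 4! × 1!) = 13860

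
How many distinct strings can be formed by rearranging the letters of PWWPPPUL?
8! / (4! × 2! × 1! × 1!) = 840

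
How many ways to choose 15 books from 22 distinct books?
C(22,15) = 22!/(15!×7!) = 170544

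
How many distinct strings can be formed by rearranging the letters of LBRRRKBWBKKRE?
13! / (3! × 1! × 1! × 4! × 1! × 3!) = 7207200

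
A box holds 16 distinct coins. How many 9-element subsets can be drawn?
C(16,9) = 16!/(9!×7!) = 11440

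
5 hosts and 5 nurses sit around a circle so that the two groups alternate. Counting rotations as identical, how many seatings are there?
Fix one of the hosts: (5-1)! ways for the remaining hosts, × 5! ways for the nurses = 24 × 120 = 2880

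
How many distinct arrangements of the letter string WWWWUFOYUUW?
11! / (1! × 3! × 5! × 1! × 1!) = 55440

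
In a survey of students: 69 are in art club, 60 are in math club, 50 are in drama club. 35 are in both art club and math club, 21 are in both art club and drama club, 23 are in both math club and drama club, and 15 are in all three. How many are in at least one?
|A∪B∪C| = 69+60+50-35-21-23+15 = 115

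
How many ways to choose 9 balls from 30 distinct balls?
C(30,9) = 30!/(9!×21!) = 14307150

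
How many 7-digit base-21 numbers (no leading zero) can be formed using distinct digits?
First digit: 20 choices (nonzero). Then descending: 20 × 20 × 19 × 18 × 17 × 16 × 15 = 558144000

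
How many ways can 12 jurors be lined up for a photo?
12! = 479001600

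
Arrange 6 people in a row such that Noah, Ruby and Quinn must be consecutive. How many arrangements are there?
Treat the 3 as one block: (6-3+1)! × 3! = 24 × 6 = 144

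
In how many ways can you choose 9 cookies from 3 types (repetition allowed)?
C(9+3-1, 3-1) = C(11, 2) = 55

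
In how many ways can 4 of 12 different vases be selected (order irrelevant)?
C(12,4) = 12!/(4!×8!) = 495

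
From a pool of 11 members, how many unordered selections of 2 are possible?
C(11,2) = 11!/(2!×9!) = 55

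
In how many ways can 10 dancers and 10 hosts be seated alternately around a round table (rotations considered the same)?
Fix one of the dancers: (10-1)! ways for the remaining dancers, × 10! ways for the hosts = 362880 × 3628800 = 1316818944000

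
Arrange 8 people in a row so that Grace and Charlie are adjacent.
Treat as block: (8-1)! × 2! = 5040 × 2 = 10080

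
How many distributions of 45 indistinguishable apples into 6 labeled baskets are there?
C(45+6-1, 6-1) = C(50, 5) = 2118760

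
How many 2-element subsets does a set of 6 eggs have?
C(6,2) = 6!/(2!×4!) = 15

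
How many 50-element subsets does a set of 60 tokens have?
C(60,50) = 60!/(50!×10!) = 75394027566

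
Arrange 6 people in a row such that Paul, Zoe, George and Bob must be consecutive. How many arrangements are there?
Treat the 4 as one block: (6-4+1)! × 4! = 6 × 24 = 144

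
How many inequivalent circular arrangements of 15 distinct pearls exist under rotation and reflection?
(15-1)!/2 = 87178291200/2 = 43589145600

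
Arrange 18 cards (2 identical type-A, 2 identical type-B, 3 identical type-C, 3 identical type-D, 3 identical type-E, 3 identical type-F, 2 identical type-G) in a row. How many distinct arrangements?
18! / (2! × 2! × 3! × 3! × 3! × 3! × 2!) = 617512896000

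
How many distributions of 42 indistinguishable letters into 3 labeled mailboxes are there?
C(42+3-1, 3-1) = C(44, 2) = 946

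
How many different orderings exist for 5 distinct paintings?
5! = 120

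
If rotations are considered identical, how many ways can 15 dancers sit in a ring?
Circular: fix one position, arrange the rest. (15-1)! = 87178291200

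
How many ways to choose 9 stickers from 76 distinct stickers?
C(76,9) = 76!/(9!×67!) = 142466675900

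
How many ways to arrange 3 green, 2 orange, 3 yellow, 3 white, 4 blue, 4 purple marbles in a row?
19! / (3! × 2! × 3! × 3! × 4! × 4!) = 488864376000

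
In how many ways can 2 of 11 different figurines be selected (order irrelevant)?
C(11,2) = 11!/(2!×9!) = 55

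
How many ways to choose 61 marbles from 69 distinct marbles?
C(69,61) = 69!/(61!×8!) = 8361453672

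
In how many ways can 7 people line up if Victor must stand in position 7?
Fix one position: (7-1)! = 720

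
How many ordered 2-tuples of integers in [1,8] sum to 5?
Coefficient of x^5 in (x + x² + ... + x^8)^2. By inclusion-exclusion on dice exceeding 8: Σ_j (-1)^j C(2,j)·C(5-1-8j, 1) = C(2,0)·C(4,1) = 1·4 = 4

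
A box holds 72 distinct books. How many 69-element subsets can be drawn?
C(72,69) = 72!/(69!×3!) = 59640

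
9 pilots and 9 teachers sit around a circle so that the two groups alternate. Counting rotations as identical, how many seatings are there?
Fix one of the pilots: (9-1)! ways for the remaining pilots, × 9! ways for the teachers = 40320 × 362880 = 14631321600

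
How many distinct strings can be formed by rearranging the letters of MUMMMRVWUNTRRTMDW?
17! / (1! × 2! × 2! × 2! × 1! × 3! × 1! × 5!) = 61751289600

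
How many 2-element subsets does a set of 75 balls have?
C(75,2) = 75!/(2!×73!) = 2775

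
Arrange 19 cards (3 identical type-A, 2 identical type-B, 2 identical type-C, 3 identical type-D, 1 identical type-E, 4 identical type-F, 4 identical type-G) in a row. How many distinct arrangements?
19! / (3! × 2! × 2! × 3! × 1! × 4! × 4!) = 1466593128000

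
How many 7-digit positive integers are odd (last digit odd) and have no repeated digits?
Last∈{1,3,5,7,9}. Last=0: 0. Last nonzero: 5×8×P(8,5) = 268800. Total = 268800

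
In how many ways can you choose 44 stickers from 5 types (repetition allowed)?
C(44+5-1, 5-1) = C(48, 4) = 194580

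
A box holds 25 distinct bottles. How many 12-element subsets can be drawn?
C(25,12) = 25!/(12!×13!) = 5200300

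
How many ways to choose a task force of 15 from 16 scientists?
C(16,15) = 16!/(15!×1!) = 16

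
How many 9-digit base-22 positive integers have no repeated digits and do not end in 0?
Last digit: 21 nonzero choices. First digit: 20 (nonzero, ≠last). Middle 7: P(20,7) = 390700800. Total = 164094336000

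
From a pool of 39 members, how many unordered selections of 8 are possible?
C(39,8) = 39!/(8!×31!) = 61523748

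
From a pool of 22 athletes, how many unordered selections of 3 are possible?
C(22,3) = 22!/(3!×19!) = 1540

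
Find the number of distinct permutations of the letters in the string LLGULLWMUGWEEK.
14! / (1! × 2! × 1! × 4! × 2! × 2! × 2!) = 227026800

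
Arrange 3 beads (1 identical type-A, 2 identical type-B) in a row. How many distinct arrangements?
3! / (1! × 2!) = 3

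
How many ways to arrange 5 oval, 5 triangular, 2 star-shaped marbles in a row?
12! / (5! × 5! × 2!) = 16632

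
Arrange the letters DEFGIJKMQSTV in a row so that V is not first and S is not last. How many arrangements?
By inclusion-exclusion: 12! - 2×(12-1)! + (12-2)! = 479001600 - 79833600 + 3628800 = 402796800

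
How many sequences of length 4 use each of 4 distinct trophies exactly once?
4! = 24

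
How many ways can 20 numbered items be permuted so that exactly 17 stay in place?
Choose the 17 fixed points C(20,17) = 1140, derange the rest: !3 = Σ_{j=0}^{3} (-1)^j·3!/j! = 6 - 6 + 3 - 1 = 2. Product = 1140 × 2 = 2280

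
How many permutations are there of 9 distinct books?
9! = 362880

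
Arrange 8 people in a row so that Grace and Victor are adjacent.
Treat as block: (8-1)! × 2! = 5040 × 2 = 10080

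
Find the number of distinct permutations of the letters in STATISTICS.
10! / (3! × 3! × 1! × 2! × 1!) = 50400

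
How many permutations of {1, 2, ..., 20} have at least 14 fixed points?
Exactly j fixed points: C(20,j)·!(20-j); sum over j ≥ 14 (derangement numbers via !m = (m-1)·(!(m-1) + !(m-2)): !0..!6 = 1, 0, 1, 2, 9, 44, 265). Σ_{j=14}^{20} C(20,j)·!(20-j) = C(20,14)·!6 + C(20,15)·!5 + C(20,16)·!4 + C(20,17)·!3 + C(20,18)·!2 + C(20,19)·!1 + C(20,20)·!0 = 38760·265 + 15504·44 + 4845·9 + 1140·2 + 190·1 + 20·0 + 1·1 = 10999652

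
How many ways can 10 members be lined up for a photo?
10! = 3628800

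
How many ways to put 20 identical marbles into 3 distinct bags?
C(20+3-1, 3-1) = C(22, 2) = 231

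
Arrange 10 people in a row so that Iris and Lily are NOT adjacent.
Total - adjacent = 10! - (10-1)!×2 = 3628800 - 725760 = 2903040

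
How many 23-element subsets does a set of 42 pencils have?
C(42,23) = 42!/(23!×19!) = 446775310800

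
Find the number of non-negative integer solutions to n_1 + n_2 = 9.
C(9+2-1, 2-1) = C(10, 1) = 10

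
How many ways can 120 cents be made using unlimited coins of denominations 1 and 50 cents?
Coefficient of x^120 in 1/(1-x^1) · 1/(1-x^50). Use j coins of 50 for j = 0..⌊120/50⌋ = 2, the rest in 1s: 2 + 1 = 3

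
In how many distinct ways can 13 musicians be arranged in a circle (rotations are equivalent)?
Circular: fix one position, arrange the rest. (13-1)! = 479001600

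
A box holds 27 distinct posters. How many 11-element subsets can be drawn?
C(27,11) = 27!/(11!×16!) = 13037895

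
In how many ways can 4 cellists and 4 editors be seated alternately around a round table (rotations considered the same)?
Fix one of the cellists: (4-1)! ways for the remaining cellists, × 4! ways for the editors = 6 × 24 = 144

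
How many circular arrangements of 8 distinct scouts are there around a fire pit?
Circular: fix one position, arrange the rest. (8-1)! = 5040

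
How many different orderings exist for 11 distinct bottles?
11! = 39916800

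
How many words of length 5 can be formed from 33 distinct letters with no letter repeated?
P(33,5) = 33!/(33-5)! = 28480320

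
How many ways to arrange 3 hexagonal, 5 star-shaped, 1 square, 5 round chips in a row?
14! / (3! × 5! × 1! × 5!) = 1009008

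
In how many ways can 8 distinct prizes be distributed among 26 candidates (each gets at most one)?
P(26,8) = 26!/(26-8)! = 62990928000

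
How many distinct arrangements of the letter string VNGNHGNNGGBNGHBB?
16! / (5! × 3! × 2! × 1! × 5!) = 121080960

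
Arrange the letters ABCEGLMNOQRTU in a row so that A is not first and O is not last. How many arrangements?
By inclusion-exclusion: 13! - 2×(13-1)! + (13-2)! = 6227020800 - 958003200 + 39916800 = 5308934400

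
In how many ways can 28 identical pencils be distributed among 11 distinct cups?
C(28+11-1, 11-1) = C(38, 10) = 472733756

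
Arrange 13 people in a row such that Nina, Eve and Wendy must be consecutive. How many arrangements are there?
Treat the 3 as one block: (13-3+1)! × 3! = 39916800 × 6 = 239500800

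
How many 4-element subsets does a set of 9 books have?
C(9,4) = 9!/(4!×5!) = 126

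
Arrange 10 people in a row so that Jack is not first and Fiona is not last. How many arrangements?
By inclusion-exclusion: 10! - 2×(10-1)! + (10-2)! = 3628800 - 725760 + 40320 = 2943360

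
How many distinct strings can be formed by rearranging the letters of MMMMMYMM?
8! / (1! × 7!) = 8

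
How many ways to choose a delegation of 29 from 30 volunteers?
C(30,29) = 30!/(29!×1!) = 30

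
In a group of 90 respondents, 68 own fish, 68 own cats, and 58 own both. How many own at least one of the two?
|A∪B| = |A| + |B| - |A∩B| = 68 + 68 - 58 = 78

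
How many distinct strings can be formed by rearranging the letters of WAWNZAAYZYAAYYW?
15! / (2! × 4! × 5! × 1! × 3!) = 37837800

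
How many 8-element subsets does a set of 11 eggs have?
C(11,8) = 11!/(8!×3!) = 165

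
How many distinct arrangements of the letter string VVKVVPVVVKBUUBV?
15! / (8! × 2! × 2! × 2! × 1!) = 4054050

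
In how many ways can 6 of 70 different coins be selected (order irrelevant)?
C(70,6) = 70!/(6!×64!) = 131115985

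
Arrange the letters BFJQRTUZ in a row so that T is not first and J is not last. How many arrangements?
By inclusion-exclusion: 8! - 2×(8-1)! + (8-2)! = 40320 - 10080 + 720 = 30960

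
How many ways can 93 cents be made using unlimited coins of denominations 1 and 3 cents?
Coefficient of x^93 in 1/(1-x^1) · 1/(1-x^3). Use j coins of 3 for j = 0..⌊93/3⌋ = 31, the rest in 1s: 31 + 1 = 32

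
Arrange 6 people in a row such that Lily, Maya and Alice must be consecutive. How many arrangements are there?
Treat the 3 as one block: (6-3+1)! × 3! = 24 × 6 = 144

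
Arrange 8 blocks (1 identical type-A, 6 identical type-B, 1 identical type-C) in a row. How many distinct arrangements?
8! / (1! × 6! × 1!) = 56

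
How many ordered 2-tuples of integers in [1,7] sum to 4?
Coefficient of x^4 in (x + x² + ... + x^7)^2. By inclusion-exclusion on dice exceeding 7: Σ_j (-1)^j C(2,j)·C(4-1-7j, 1) = C(2,0)·C(3,1) = 1·3 = 3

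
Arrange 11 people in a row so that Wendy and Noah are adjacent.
Treat as block: (11-1)! × 2! = 3628800 × 2 = 7257600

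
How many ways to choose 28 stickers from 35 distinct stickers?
C(35,28) = 35!/(28!×7!) = 6724520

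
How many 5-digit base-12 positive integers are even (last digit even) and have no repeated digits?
Last∈{0,2,4,6,8,10}. Last=0: 7920. Last nonzero: 5×10×P(10,3) = 36000. Total = 43920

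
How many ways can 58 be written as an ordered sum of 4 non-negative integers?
C(58+4-1, 4-1) = C(61, 3) = 35990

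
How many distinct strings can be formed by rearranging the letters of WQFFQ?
5! / (2! × 1! × 2!) = 30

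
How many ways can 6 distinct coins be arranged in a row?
6! = 720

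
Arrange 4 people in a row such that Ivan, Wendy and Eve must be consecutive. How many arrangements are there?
Treat the 3 as one block: (4-3+1)! × 3! = 2 × 6 = 12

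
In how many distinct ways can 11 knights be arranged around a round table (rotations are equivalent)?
Circular: fix one position, arrange the rest. (11-1)! = 3628800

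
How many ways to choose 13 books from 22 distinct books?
C(22,13) = 22!/(13!×9!) = 497420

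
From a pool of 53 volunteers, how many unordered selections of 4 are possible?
C(53,4) = 53!/(4!×49!) = 292825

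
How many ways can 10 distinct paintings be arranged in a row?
10! = 3628800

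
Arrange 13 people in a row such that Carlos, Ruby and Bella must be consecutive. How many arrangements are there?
Treat the 3 as one block: (13-3+1)! × 3! = 39916800 × 6 = 239500800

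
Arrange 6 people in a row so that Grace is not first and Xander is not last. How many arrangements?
By inclusion-exclusion: 6! - 2×(6-1)! + (6-2)! = 720 - 240 + 24 = 504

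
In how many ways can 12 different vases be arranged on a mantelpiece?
12! = 479001600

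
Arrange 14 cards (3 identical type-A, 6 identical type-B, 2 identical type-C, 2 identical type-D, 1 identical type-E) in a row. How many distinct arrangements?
14! / (3! × 6! × 2! × 2! × 1!) = 5045040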